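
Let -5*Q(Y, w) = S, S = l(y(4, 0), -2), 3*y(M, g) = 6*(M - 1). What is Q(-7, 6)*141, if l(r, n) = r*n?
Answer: 1692/5 ≈ 338.40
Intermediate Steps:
y(M, g) = -2 + 2*M (y(M, g) = (6*(M - 1))/3 = (6*(-1 + M))/3 = (-6 + 6*M)/3 = -2 + 2*M)
l(r, n) = n*r
S = -12 (S = -2*(-2 + 2*4) = -2*(-2 + 8) = -2*6 = -12)
Q(Y, w) = 12/5 (Q(Y, w) = -⅕*(-12) = 12/5)
Q(-7, 6)*141 = (12/5)*141 = 1692/5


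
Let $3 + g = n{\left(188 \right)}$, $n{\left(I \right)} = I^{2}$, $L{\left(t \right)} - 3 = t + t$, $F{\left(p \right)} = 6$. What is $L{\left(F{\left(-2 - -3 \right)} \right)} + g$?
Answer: $35356$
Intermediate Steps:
$L{\left(t \right)} = 3 + 2 t$ ($L{\left(t \right)} = 3 + \left(t + t\right) = 3 + 2 t$)
$g = 35341$ ($g = -3 + 188^{2} = -3 + 35344 = 35341$)
$L{\left(F{\left(-2 - -3 \right)} \right)} + g = \left(3 + 2 \cdot 6\right) + 35341 = \left(3 + 12\right) + 35341 = 15 + 35341 = 35356$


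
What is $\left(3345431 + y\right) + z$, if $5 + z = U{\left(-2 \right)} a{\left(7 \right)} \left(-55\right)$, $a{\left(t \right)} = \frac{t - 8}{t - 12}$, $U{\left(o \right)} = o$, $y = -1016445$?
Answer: $2329003$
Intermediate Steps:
$a{\left(t \right)} = \frac{-8 + t}{-12 + t}$
$z = 17$ ($z = -5 + - 2 \frac{-8 + 7}{-12 + 7} \left(-55\right) = -5 + - 2 \frac{1}{-5} \left(-1\right) \left(-55\right) = -5 + - 2 \left(\left(- \frac{1}{5}\right) \left(-1\right)\right) \left(-55\right) = -5 + \left(-2\right) \frac{1}{5} \left(-55\right) = -5 - -22 = -5 + 22 = 17$)
$\left(3345431 + y\right) + z = \left(3345431 - 1016445\right) + 17 = 2328986 + 17 = 2329003$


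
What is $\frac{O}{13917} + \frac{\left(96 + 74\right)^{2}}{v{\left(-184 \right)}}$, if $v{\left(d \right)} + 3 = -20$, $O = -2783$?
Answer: $- \frac{402265309}{320091} \approx -1256.7$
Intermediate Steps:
$v{\left(d \right)} = -23$ ($v{\left(d \right)} = -3 - 20 = -23$)
$\frac{O}{13917} + \frac{\left(96 + 74\right)^{2}}{v{\left(-184 \right)}} = - \frac{2783}{13917} + \frac{\left(96 + 74\right)^{2}}{-23} = \left(-2783\right) \frac{1}{13917} + 170^{2} \left(- \frac{1}{23}\right) = - \frac{2783}{13917} + 28900 \left(- \frac{1}{23}\right) = - \frac{2783}{13917} - \frac{28900}{23} = - \frac{402265309}{320091}$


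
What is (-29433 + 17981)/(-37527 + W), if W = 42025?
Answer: -5726/2249 ≈ -2.5460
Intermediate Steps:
(-29433 + 17981)/(-37527 + W) = (-29433 + 17981)/(-37527 + 42025) = -11452/4498 = -11452*1/4498 = -5726/2249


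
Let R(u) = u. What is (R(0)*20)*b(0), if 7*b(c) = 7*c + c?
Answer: 0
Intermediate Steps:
b(c) = 8*c/7 (b(c) = (7*c + c)/7 = (8*c)/7 = 8*c/7)
(R(0)*20)*b(0) = (0*20)*((8/7)*0) = 0*0 = 0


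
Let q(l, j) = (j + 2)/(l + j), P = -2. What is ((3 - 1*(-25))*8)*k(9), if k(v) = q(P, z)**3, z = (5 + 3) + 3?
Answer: 492128/729 ≈ 675.07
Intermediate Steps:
z = 11 (z = 8 + 3 = 11)
q(l, j) = (2 + j)/(j + l)
k(v) = 2197/729 (k(v) = ((2 + 11)/(11 - 2))**3 = (13/9)**3 = 2197/729)
((3 - 1*(-25))*8)*k(9) = ((3 - 1*(-25))*8)*(2197/729) = ((3 + 25)*8)*(2197/729) = (28*8)*(2197/729) = 224*(2197/729) = 492128/729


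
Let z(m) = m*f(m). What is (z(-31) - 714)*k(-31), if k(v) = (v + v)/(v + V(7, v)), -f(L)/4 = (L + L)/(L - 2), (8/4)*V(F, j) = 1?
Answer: -1968376/2013 ≈ -977.83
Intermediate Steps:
V(F, j) = ½ (V(F, j) = (½)*1 = ½)
f(L) = -8*L/(-2 + L) (f(L) = -4*(L + L)/(L - 2) = -4*2*L/(-2 + L) = -8*L/(-2 + L))
k(v) = 2*v/(½ + v) (k(v) = (v + v)/(v + ½) = (2*v)/(½ + v) = 2*v/(½ + v))
z(m) = -8*m²/(-2 + m) (z(m) = m*(-8*m/(-2 + m)) = -8*m²/(-2 + m))
(z(-31) - 714)*k(-31) = (-8*(-31)²/(-2 - 31) - 714)*(4*(-31)/(1 + 2*(-31))) = (-8*961/(-33) - 714)*(4*(-31)/(1 - 62)) = (-8*961*(-1/33) - 714)*(4*(-31)/(-61)) = (7688/33 - 714)*(4*(-31)*(-1/61)) = -15874/33*124/61 = -1968376/2013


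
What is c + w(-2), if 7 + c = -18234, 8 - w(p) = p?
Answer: -18231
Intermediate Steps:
w(p) = 8 - p
c = -18241 (c = -7 - 18234 = -18241)
c + w(-2) = -18241 + (8 - 1*(-2)) = -18241 + (8 + 2) = -18241 + 10 = -18231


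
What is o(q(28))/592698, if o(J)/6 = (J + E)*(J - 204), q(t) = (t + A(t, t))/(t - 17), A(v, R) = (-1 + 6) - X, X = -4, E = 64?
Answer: -1635387/11952743 ≈ -0.13682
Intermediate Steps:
A(v, R) = 9 (A(v, R) = (-1 + 6) - 1*(-4) = 5 + 4 = 9)
q(t) = (9 + t)/(-17 + t) (q(t) = (t + 9)/(t - 17) = (9 + t)/(-17 + t))
o(J) = 6*(-204 + J)*(64 + J) (o(J) = 6*((J + 64)*(J - 204)) = 6*((64 + J)*(-204 + J)) = 6*((-204 + J)*(64 + J)) = 6*(-204 + J)*(64 + J))
o(q(28))/592698 = (-78336 - 840*(9 + 28)/(-17 + 28) + 6*((9 + 28)/(-17 + 28))**2)/592698 = (-78336 - 840*37/11 + 6*(37/11)**2)*(1/592698) = (-78336 - 31080/11 + 6*(1369/121))*(1/592698) = (-78336 - 31080/11 + 8214/121)*(1/592698) = -9812322/121*1/592698 = -1635387/11952743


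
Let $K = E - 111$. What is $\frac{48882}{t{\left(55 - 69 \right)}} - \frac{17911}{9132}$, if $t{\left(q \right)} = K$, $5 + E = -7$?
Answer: $- \frac{149531159}{374412} \approx -399.38$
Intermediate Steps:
$E = -12$ ($E = -5 - 7 = -12$)
$K = -123$ ($K = -12 - 111 = -123$)
$t{\left(q \right)} = -123$
$\frac{48882}{t{\left(55 - 69 \right)}} - \frac{17911}{9132} = \frac{48882}{-123} - \frac{17911}{9132} = 48882 \left(- \frac{1}{123}\right) - \frac{17911}{9132} = - \frac{16294}{41} - \frac{17911}{9132} = - \frac{149531159}{374412}$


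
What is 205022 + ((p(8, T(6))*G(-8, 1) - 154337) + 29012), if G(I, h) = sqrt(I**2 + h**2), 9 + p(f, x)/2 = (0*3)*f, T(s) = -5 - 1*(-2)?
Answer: 79697 - 18*sqrt(65) ≈ 79552.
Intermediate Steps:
T(s) = -3 (T(s) = -5 + 2 = -3)
p(f, x) = -18 (p(f, x) = -18 + 2*((0*3)*f) = -18 + 2*(0*f) = -18 + 2*0 = -18 + 0 = -18)
205022 + ((p(8, T(6))*G(-8, 1) - 154337) + 29012) = 205022 + ((-18*sqrt((-8)**2 + 1**2) - 154337) + 29012) = 205022 + ((-18*sqrt(64 + 1) - 154337) + 29012) = 205022 + ((-18*sqrt(65) - 154337) + 29012) = 205022 + ((-154337 - 18*sqrt(65)) + 29012) = 205022 + (-125325 - 18*sqrt(65)) = 79697 - 18*sqrt(65)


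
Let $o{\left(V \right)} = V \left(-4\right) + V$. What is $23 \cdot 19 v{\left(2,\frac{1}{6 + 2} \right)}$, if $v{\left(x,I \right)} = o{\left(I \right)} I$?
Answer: $- \frac{1311}{64} \approx -20.484$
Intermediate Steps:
$o{\left(V \right)} = - 3 V$ ($o{\left(V \right)} = - 4 V + V = - 3 V$)
$v{\left(x,I \right)} = - 3 I^{2}$ ($v{\left(x,I \right)} = - 3 I I = - 3 I^{2}$)
$23 \cdot 19 v{\left(2,\frac{1}{6 + 2} \right)} = 23 \cdot 19 \left(- 3 \left(\frac{1}{6 + 2}\right)^{2}\right) = 437 \left(- 3 \left(\frac{1}{8}\right)^{2}\right) = 437 \left(- \frac{3}{64}\right) = - \frac{1311}{64}$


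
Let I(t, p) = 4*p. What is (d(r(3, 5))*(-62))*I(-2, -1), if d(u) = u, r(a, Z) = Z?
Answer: 1240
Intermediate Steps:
(d(r(3, 5))*(-62))*I(-2, -1) = (5*(-62))*(4*(-1)) = -310*(-4) = 1240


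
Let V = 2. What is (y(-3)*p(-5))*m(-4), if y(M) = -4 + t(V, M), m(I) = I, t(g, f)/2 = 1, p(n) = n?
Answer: -40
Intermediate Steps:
t(g, f) = 2 (t(g, f) = 2*1 = 2)
y(M) = -2 (y(M) = -4 + 2 = -2)
(y(-3)*p(-5))*m(-4) = -2*(-5)*(-4) = 10*(-4) = -40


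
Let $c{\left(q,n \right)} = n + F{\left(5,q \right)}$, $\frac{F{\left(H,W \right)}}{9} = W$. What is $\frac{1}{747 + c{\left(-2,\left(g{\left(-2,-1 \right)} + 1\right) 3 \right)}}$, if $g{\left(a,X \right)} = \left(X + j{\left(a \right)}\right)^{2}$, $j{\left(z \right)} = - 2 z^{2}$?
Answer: $\frac{1}{975} \approx 0.0010256$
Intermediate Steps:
$F{\left(H,W \right)} = 9 W$
$g{\left(a,X \right)} = \left(X - 2 a^{2}\right)^{2}$
$c{\left(q,n \right)} = n + 9 q$
$\frac{1}{747 + c{\left(-2,\left(g{\left(-2,-1 \right)} + 1\right) 3 \right)}} = \frac{1}{747 + \left(\left(\left(-1 - 2 \left(-2\right)^{2}\right)^{2} + 1\right) 3 + 9 \left(-2\right)\right)} = \frac{1}{747 - \left(18 - \left(\left(-1 - 8\right)^{2} + 1\right) 3\right)} = \frac{1}{747 - \left(18 - \left(\left(-9\right)^{2} + 1\right) 3\right)} = \frac{1}{747 - \left(18 - \left(81 + 1\right) 3\right)} = \frac{1}{747 + \left(82 \cdot 3 - 18\right)} = \frac{1}{747 + \left(246 - 18\right)} = \frac{1}{747 + 228} = \frac{1}{975}$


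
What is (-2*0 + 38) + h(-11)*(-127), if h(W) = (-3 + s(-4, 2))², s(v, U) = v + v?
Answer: -15329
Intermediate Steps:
s(v, U) = 2*v
h(W) = 121 (h(W) = (-3 + 2*(-4))² = (-3 - 8)² = (-11)² = 121)
(-2*0 + 38) + h(-11)*(-127) = (-2*0 + 38) + 121*(-127) = (0 + 38) - 15367 = 38 - 15367 = -15329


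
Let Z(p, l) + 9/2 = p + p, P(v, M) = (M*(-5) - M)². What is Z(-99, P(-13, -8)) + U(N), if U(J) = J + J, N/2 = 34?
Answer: -133/2 ≈ -66.500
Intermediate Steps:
N = 68 (N = 2*34 = 68)
P(v, M) = 36*M² (P(v, M) = (-5*M - M)² = (-6*M)² = 36*M²)
Z(p, l) = -9/2 + 2*p (Z(p, l) = -9/2 + (p + p) = -9/2 + 2*p)
U(J) = 2*J
Z(-99, P(-13, -8)) + U(N) = (-9/2 + 2*(-99)) + 2*68 = (-9/2 - 198) + 136 = -405/2 + 136 = -133/2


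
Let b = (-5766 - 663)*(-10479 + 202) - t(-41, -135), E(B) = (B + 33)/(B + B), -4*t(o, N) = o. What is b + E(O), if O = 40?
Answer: 5285665893/80 ≈ 6.6071e+7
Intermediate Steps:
t(o, N) = -o/4
E(B) = (33 + B)/(2*B) (E(B) = (33 + B)/((2*B)) = (33 + B)*(1/(2*B)) = (33 + B)/(2*B))
b = 264283291/4 (b = (-5766 - 663)*(-10479 + 202) - (-1)*(-41)/4 = -6429*(-10277) - 1*41/4 = 66070833 - 41/4 = 264283291/4 ≈ 6.6071e+7)
b + E(O) = 264283291/4 + (1/2)*(33 + 40)/40 = 264283291/4 + (1/2)*(1/40)*73 = 264283291/4 + 73/80 = 5285665893/80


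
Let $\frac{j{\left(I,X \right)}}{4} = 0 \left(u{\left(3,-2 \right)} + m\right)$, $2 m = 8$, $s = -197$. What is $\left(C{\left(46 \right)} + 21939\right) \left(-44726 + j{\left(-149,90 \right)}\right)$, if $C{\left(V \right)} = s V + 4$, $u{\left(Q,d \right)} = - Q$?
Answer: $-576115606$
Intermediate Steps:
$m = 4$ ($m = \frac{1}{2} \cdot 8 = 4$)
$j{\left(I,X \right)} = 0$ ($j{\left(I,X \right)} = 4 \cdot 0 \left(\left(-1\right) 3 + 4\right) = 4 \cdot 0 \left(-3 + 4\right) = 4 \cdot 0 \cdot 1 = 4 \cdot 0 = 0$)
$C{\left(V \right)} = 4 - 197 V$ ($C{\left(V \right)} = - 197 V + 4 = 4 - 197 V$)
$\left(C{\left(46 \right)} + 21939\right) \left(-44726 + j{\left(-149,90 \right)}\right) = \left(\left(4 - 9062\right) + 21939\right) \left(-44726 + 0\right) = \left(\left(4 - 9062\right) + 21939\right) \left(-44726\right) = \left(-9058 + 21939\right) \left(-44726\right) = 12881 \left(-44726\right) = -576115606$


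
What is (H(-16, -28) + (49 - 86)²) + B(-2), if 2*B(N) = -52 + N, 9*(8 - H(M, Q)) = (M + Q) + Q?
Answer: 1358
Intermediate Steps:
H(M, Q) = 8 - 2*Q/9 - M/9 (H(M, Q) = 8 - ((M + Q) + Q)/9 = 8 - (M + 2*Q)/9 = 8 + (-2*Q/9 - M/9) = 8 - 2*Q/9 - M/9)
B(N) = -26 + N/2 (B(N) = (-52 + N)/2 = -26 + N/2)
(H(-16, -28) + (49 - 86)²) + B(-2) = ((8 - 2/9*(-28) - ⅑*(-16)) + (49 - 86)²) + (-26 + (½)*(-2)) = ((8 + 56/9 + 16/9) + (-37)²) + (-26 - 1) = (16 + 1369) - 27 = 1385 - 27 = 1358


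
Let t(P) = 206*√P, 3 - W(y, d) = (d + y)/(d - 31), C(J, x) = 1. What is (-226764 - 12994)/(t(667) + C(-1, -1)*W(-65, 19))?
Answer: -7192740/1018973207 - 1778045328*√667/1018973207 ≈ -45.072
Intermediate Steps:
W(y, d) = 3 - (d + y)/(-31 + d) (W(y, d) = 3 - (d + y)/(d - 31) = 3 - (d + y)/(-31 + d))
(-226764 - 12994)/(t(667) + C(-1, -1)*W(-65, 19)) = (-226764 - 12994)/(206*√667 + 1*((-93 - 1*(-65) + 2*19)/(-31 + 19))) = -239758/(206*√667 + 1*((-93 + 65 + 38)/(-12))) = -239758/(206*√667 + 1*(-1/12*10)) = -239758/(206*√667 + 1*(-⅚)) = -239758/(206*√667 - ⅚) = -239758/(-⅚ + 206*√667)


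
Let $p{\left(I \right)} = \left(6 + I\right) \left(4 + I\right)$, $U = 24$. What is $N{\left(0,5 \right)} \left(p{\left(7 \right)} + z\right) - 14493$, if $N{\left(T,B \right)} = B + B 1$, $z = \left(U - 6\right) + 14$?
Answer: $-12743$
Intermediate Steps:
$z = 32$ ($z = \left(24 - 6\right) + 14 = 18 + 14 = 32$)
$p{\left(I \right)} = \left(4 + I\right) \left(6 + I\right)$
$N{\left(T,B \right)} = 2 B$ ($N{\left(T,B \right)} = B + B = 2 B$)
$N{\left(0,5 \right)} \left(p{\left(7 \right)} + z\right) - 14493 = 2 \cdot 5 \left(\left(24 + 7^{2} + 10 \cdot 7\right) + 32\right) - 14493 = 10 \left(\left(24 + 49 + 70\right) + 32\right) - 14493 = 10 \left(143 + 32\right) - 14493 = 10 \cdot 175 - 14493 = 1750 - 14493 = -12743$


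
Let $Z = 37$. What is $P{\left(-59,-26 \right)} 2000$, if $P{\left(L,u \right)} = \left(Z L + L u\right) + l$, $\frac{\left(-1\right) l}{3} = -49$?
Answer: $-1004000$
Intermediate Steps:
$l = 147$ ($l = \left(-3\right) \left(-49\right) = 147$)
$P{\left(L,u \right)} = 147 + 37 L + L u$ ($P{\left(L,u \right)} = \left(37 L + L u\right) + 147 = 147 + 37 L + L u$)
$P{\left(-59,-26 \right)} 2000 = \left(147 + 37 \left(-59\right) - -1534\right) 2000 = \left(147 - 2183 + 1534\right) 2000 = \left(-502\right) 2000 = -1004000$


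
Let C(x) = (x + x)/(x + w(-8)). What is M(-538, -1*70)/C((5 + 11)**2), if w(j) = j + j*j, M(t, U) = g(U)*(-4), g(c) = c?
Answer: 1365/8 ≈ 170.63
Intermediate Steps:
M(t, U) = -4*U (M(t, U) = U*(-4) = -4*U)
w(j) = j + j**2
C(x) = 2*x/(56 + x) (C(x) = (x + x)/(x - 8*(1 - 8)) = (2*x)/(x - 8*(-7)) = (2*x)/(x + 56) = (2*x)/(56 + x) = 2*x/(56 + x))
M(-538, -1*70)/C((5 + 11)**2) = (-(-4)*70)/((2*(5 + 11)**2/(56 + (5 + 11)**2))) = (-4*(-70))/((2*16**2/(56 + 16**2))) = 280/((2*256/(56 + 256))) = 280/((2*256/312)) = 280/((2*256*(1/312))) = 280/(64/39) = 280*(39/64) = 1365/8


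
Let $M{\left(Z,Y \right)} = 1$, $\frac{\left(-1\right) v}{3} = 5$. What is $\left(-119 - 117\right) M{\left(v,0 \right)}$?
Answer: $-236$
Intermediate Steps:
$v = -15$ ($v = \left(-3\right) 5 = -15$)
$\left(-119 - 117\right) M{\left(v,0 \right)} = \left(-119 - 117\right) 1 = \left(-236\right) 1 = -236$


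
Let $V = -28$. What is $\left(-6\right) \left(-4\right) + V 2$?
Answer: $-32$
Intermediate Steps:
$\left(-6\right) \left(-4\right) + V 2 = \left(-6\right) \left(-4\right) - 56 = 24 - 56 = -32$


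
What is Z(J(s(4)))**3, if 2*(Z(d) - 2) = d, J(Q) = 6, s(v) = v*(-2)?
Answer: 125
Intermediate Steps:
s(v) = -2*v
Z(d) = 2 + d/2
Z(J(s(4)))**3 = (2 + (1/2)*6)**3 = (2 + 3)**3 = 5**3 = 125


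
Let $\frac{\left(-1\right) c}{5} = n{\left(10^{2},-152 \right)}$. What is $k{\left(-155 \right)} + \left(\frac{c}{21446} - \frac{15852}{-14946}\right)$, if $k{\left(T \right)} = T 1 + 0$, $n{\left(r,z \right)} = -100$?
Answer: $- \frac{4111250999}{26710993} \approx -153.92$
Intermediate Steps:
$c = 500$ ($c = \left(-5\right) \left(-100\right) = 500$)
$k{\left(T \right)} = T$ ($k{\left(T \right)} = T + 0 = T$)
$k{\left(-155 \right)} + \left(\frac{c}{21446} - \frac{15852}{-14946}\right) = -155 + \left(\frac{500}{21446} - \frac{15852}{-14946}\right) = -155 + \left(500 \cdot \frac{1}{21446} - - \frac{2642}{2491}\right) = -155 + \left(\frac{250}{10723} + \frac{2642}{2491}\right) = -155 + \frac{28952916}{26710993} = - \frac{4111250999}{26710993}$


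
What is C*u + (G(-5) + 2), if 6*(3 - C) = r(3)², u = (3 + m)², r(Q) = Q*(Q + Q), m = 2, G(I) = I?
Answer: -1278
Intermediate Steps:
r(Q) = 2*Q² (r(Q) = Q*(2*Q) = 2*Q²)
u = 25 (u = (3 + 2)² = 5² = 25)
C = -51 (C = 3 - (2*3²)²/6 = 3 - (2*9)²/6 = 3 - ⅙*18² = 3 - ⅙*324 = 3 - 54 = -51)
C*u + (G(-5) + 2) = -51*25 + (-5 + 2) = -1275 - 3 = -1278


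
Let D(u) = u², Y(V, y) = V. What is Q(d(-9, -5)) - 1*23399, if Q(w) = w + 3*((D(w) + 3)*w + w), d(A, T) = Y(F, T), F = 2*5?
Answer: -20269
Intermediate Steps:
F = 10
d(A, T) = 10
Q(w) = 4*w + 3*w*(3 + w²) (Q(w) = w + 3*((w² + 3)*w + w) = w + 3*((3 + w²)*w + w) = w + 3*(w*(3 + w²) + w) = w + 3*(w + w*(3 + w²)) = w + (3*w + 3*w*(3 + w²)) = 4*w + 3*w*(3 + w²))
Q(d(-9, -5)) - 1*23399 = 10*(13 + 3*10²) - 1*23399 = 10*(13 + 3*100) - 23399 = 10*(13 + 300) - 23399 = 10*313 - 23399 = 3130 - 23399 = -20269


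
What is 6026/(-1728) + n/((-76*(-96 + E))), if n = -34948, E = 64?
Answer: -146573/8208 ≈ -17.857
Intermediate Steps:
6026/(-1728) + n/((-76*(-96 + E))) = 6026/(-1728) - 34948*(-1/(76*(-96 + 64))) = 6026*(-1/1728) - 34948/((-76*(-32))) = -3013/864 - 34948/2432 = -3013/864 - 34948*1/2432 = -3013/864 - 8737/608 = -146573/8208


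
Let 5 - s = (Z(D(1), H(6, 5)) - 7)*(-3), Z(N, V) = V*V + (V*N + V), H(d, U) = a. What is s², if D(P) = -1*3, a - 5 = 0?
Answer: 841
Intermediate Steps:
a = 5 (a = 5 + 0 = 5)
H(d, U) = 5
D(P) = -3
Z(N, V) = V + V² + N*V (Z(N, V) = V² + (N*V + V) = V² + (V + N*V) = V + V² + N*V)
s = 29 (s = 5 - (5*(1 - 3 + 5) - 7)*(-3) = 5 - (5*3 - 7)*(-3) = 5 - (15 - 7)*(-3) = 5 - 8*(-3) = 5 - 1*(-24) = 5 + 24 = 29)
s² = 29² = 841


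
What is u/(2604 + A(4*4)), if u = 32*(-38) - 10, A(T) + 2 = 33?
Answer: -1226/2635 ≈ -0.46528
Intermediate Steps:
A(T) = 31 (A(T) = -2 + 33 = 31)
u = -1226 (u = -1216 - 10 = -1226)
u/(2604 + A(4*4)) = -1226/(2604 + 31) = -1226/2635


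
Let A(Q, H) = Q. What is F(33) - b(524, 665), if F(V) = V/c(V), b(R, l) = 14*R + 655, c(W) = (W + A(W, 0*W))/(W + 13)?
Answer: -7968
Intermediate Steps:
c(W) = 2*W/(13 + W) (c(W) = (W + W)/(W + 13) = (2*W)/(13 + W) = 2*W/(13 + W))
b(R, l) = 655 + 14*R
F(V) = 13/2 + V/2 (F(V) = V/((2*V/(13 + V))) = V*((13 + V)/(2*V)) = 13/2 + V/2)
F(33) - b(524, 665) = (13/2 + (1/2)*33) - (655 + 14*524) = (13/2 + 33/2) - (655 + 7336) = 23 - 1*7991 = 23 - 7991 = -7968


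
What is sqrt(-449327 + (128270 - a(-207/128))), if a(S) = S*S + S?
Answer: 3*I*sqrt(584468249)/128 ≈ 566.62*I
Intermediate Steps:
a(S) = S + S**2 (a(S) = S**2 + S = S + S**2)
sqrt(-449327 + (128270 - a(-207/128))) = sqrt(-449327 + (128270 - (-207/128)*(1 - 207/128))) = sqrt(-449327 + (128270 - (-207*1/128)*(1 - 207*1/128))) = sqrt(-449327 + (128270 - (-207)*(1 - 207/128)/128)) = sqrt(-449327 + (128270 - (-207)*(-79)/(128*128))) = sqrt(-449327 + (128270 - 1*16353/16384)) = sqrt(-449327 + (128270 - 16353/16384)) = sqrt(-449327 + 2101559327/16384) = sqrt(-5260214241/16384) = 3*I*sqrt(584468249)/128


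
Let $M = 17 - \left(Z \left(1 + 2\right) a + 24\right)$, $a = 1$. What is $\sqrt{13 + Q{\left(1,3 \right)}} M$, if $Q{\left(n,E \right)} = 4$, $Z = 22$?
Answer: $- 73 \sqrt{17} \approx -300.99$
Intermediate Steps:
$M = -73$ ($M = 17 - \left(22 \left(1 + 2\right) 1 + 24\right) = 17 - \left(22 \cdot 3 \cdot 1 + 24\right) = 17 - \left(22 \cdot 3 + 24\right) = 17 - \left(66 + 24\right) = 17 - 90 = -73$)
$\sqrt{13 + Q{\left(1,3 \right)}} M = \sqrt{13 + 4} \left(-73\right) = \sqrt{17} \left(-73\right) = - 73 \sqrt{17}$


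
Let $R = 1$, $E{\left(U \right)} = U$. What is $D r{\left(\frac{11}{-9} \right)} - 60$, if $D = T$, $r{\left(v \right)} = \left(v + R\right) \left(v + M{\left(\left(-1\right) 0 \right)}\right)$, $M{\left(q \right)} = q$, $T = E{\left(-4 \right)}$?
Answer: $- \frac{4948}{81} \approx -61.086$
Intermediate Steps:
$T = -4$
$r{\left(v \right)} = v \left(1 + v\right)$ ($r{\left(v \right)} = \left(v + 1\right) \left(v - 0\right) = \left(1 + v\right) \left(v + 0\right) = \left(1 + v\right) v = v \left(1 + v\right)$)
$D = -4$
$D r{\left(\frac{11}{-9} \right)} - 60 = - 4 \frac{11}{-9} \left(1 + \frac{11}{-9}\right) - 60 = - 4 \cdot 11 \left(- \frac{1}{9}\right) \left(1 + 11 \left(- \frac{1}{9}\right)\right) - 60 = - 4 \left(- \frac{11 \left(1 - \frac{11}{9}\right)}{9}\right) - 60 = - 4 \left(\left(- \frac{11}{9}\right) \left(- \frac{2}{9}\right)\right) - 60 = \left(-4\right) \frac{22}{81} - 60 = - \frac{88}{81} - 60 = - \frac{4948}{81}$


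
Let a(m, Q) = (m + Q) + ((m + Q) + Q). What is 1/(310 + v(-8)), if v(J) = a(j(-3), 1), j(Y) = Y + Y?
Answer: 1/301 ≈ 0.0033223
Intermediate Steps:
j(Y) = 2*Y
a(m, Q) = 2*m + 3*Q (a(m, Q) = (Q + m) + ((Q + m) + Q) = (Q + m) + (m + 2*Q) = 2*m + 3*Q)
v(J) = -9 (v(J) = 2*(2*(-3)) + 3*1 = 2*(-6) + 3 = -12 + 3 = -9)
1/(310 + v(-8)) = 1/(310 - 9) = 1/301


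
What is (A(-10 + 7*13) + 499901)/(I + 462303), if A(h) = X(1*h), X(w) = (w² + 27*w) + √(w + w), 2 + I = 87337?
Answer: 508649/549638 + 9*√2/549638 ≈ 0.92545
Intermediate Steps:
I = 87335 (I = -2 + 87337 = 87335)
X(w) = w² + 27*w + √2*√w (X(w) = (w² + 27*w) + √(2*w) = (w² + 27*w) + √2*√w = w² + 27*w + √2*√w)
A(h) = h² + 27*h + √2*√h (A(h) = (1*h)² + 27*(1*h) + √2*√(1*h) = h² + 27*h + √2*√h)
(A(-10 + 7*13) + 499901)/(I + 462303) = (((-10 + 7*13)² + 27*(-10 + 7*13) + √2*√(-10 + 7*13)) + 499901)/(87335 + 462303) = (((-10 + 91)² + 27*(-10 + 91) + √2*√(-10 + 91)) + 499901)/549638 = ((81² + 27*81 + √2*√81) + 499901)*(1/549638) = ((6561 + 2187 + √2*9) + 499901)*(1/549638) = ((6561 + 2187 + 9*√2) + 499901)*(1/549638) = ((8748 + 9*√2) + 499901)*(1/549638) = (508649 + 9*√2)*(1/549638) = 508649/549638 + 9*√2/549638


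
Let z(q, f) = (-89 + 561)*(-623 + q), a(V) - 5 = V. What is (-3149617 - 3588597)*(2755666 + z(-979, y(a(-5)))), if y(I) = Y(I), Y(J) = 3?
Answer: -13473207133708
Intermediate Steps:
a(V) = 5 + V
y(I) = 3
z(q, f) = -294056 + 472*q (z(q, f) = 472*(-623 + q) = -294056 + 472*q)
(-3149617 - 3588597)*(2755666 + z(-979, y(a(-5)))) = (-3149617 - 3588597)*(2755666 + (-294056 + 472*(-979))) = -6738214*(2755666 + (-294056 - 462088)) = -6738214*(2755666 - 756144) = -6738214*1999522 = -13473207133708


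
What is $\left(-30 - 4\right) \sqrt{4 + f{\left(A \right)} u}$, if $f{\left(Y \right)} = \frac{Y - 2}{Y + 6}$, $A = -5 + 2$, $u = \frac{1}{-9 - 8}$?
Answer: $- \frac{2 \sqrt{10659}}{3} \approx -68.828$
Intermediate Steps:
$u = - \frac{1}{17}$ ($u = \frac{1}{-17} = - \frac{1}{17} \approx -0.058824$)
$A = -3$
$f{\left(Y \right)} = \frac{-2 + Y}{6 + Y}$
$\left(-30 - 4\right) \sqrt{4 + f{\left(A \right)} u} = \left(-30 - 4\right) \sqrt{4 + \frac{-2 - 3}{6 - 3} \left(- \frac{1}{17}\right)} = - 34 \sqrt{4 + \frac{1}{3} \left(-5\right) \left(- \frac{1}{17}\right)} = - 34 \sqrt{4 - - \frac{5}{51}} = - 34 \sqrt{4 + \frac{5}{51}} = - 34 \sqrt{\frac{209}{51}} = - 34 \frac{\sqrt{10659}}{51} = - \frac{2 \sqrt{10659}}{3}$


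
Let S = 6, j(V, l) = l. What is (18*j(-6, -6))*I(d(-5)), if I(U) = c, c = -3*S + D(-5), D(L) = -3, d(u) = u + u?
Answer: 2268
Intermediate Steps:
d(u) = 2*u
c = -21 (c = -3*6 - 3 = -18 - 3 = -21)
I(U) = -21
(18*j(-6, -6))*I(d(-5)) = (18*(-6))*(-21) = -108*(-21) = 2268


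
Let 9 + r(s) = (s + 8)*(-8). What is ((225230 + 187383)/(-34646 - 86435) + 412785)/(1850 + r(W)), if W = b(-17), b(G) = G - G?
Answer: 49980007972/215160937 ≈ 232.29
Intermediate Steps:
b(G) = 0
W = 0
r(s) = -73 - 8*s (r(s) = -9 + (s + 8)*(-8) = -9 + (8 + s)*(-8) = -9 + (-64 - 8*s) = -73 - 8*s)
((225230 + 187383)/(-34646 - 86435) + 412785)/(1850 + r(W)) = ((225230 + 187383)/(-34646 - 86435) + 412785)/(1850 + (-73 - 8*0)) = (412613/(-121081) + 412785)/(1850 + (-73 + 0)) = (412613*(-1/121081) + 412785)/(1850 - 73) = (-412613/121081 + 412785)/1777 = (49980007972/121081)*(1/1777) = 49980007972/215160937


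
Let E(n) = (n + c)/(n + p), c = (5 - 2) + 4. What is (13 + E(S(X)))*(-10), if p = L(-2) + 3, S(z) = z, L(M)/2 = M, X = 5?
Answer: -160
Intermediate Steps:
L(M) = 2*M
p = -1 (p = 2*(-2) + 3 = -4 + 3 = -1)
c = 7 (c = 3 + 4 = 7)
E(n) = (7 + n)/(-1 + n) (E(n) = (n + 7)/(n - 1) = (7 + n)/(-1 + n))
(13 + E(S(X)))*(-10) = (13 + (7 + 5)/(-1 + 5))*(-10) = (13 + 12/4)*(-10) = (13 + (¼)*12)*(-10) = (13 + 3)*(-10) = 16*(-10) = -160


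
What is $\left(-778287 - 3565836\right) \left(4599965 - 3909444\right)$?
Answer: $-2999708158083$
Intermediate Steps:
$\left(-778287 - 3565836\right) \left(4599965 - 3909444\right) = \left(-778287 - 3565836\right) 690521 = \left(-4344123\right) 690521 = -2999708158083$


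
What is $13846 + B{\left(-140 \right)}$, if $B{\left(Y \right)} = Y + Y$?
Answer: $13566$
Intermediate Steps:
$B{\left(Y \right)} = 2 Y$
$13846 + B{\left(-140 \right)} = 13846 + 2 \left(-140\right) = 13846 - 280 = 13566$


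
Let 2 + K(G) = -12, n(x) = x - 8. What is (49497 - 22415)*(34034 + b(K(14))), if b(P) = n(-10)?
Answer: 921221312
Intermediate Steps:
n(x) = -8 + x
K(G) = -14 (K(G) = -2 - 12 = -14)
b(P) = -18 (b(P) = -8 - 10 = -18)
(49497 - 22415)*(34034 + b(K(14))) = (49497 - 22415)*(34034 - 18) = 27082*34016 = 921221312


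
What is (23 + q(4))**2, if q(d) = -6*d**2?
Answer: 5329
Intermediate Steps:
(23 + q(4))**2 = (23 - 6*4**2)**2 = (23 - 6*16)**2 = (23 - 96)**2 = (-73)**2 = 5329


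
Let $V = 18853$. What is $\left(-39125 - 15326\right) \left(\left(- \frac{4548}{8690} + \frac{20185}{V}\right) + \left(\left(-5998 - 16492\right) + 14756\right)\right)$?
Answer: $\frac{2029086778626661}{4818605} \approx 4.2109 \cdot 10^{8}$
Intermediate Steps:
$\left(-39125 - 15326\right) \left(\left(- \frac{4548}{8690} + \frac{20185}{V}\right) + \left(\left(-5998 - 16492\right) + 14756\right)\right) = \left(-39125 - 15326\right) \left(\left(- \frac{4548}{8690} + \frac{20185}{18853}\right) + \left(\left(-5998 - 16492\right) + 14756\right)\right) = - 54451 \left(\left(\left(-4548\right) \frac{1}{8690} + 20185 \cdot \frac{1}{18853}\right) + \left(-22490 + 14756\right)\right) = - 54451 \left(\left(- \frac{2274}{4345} + \frac{20185}{18853}\right) - 7734\right) = - 54451 \left(\frac{44832103}{81916285} - 7734\right) = \left(-54451\right) \left(- \frac{633495716087}{81916285}\right) = \frac{2029086778626661}{4818605}$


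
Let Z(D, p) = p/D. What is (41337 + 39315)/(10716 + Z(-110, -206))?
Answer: 4435860/589483 ≈ 7.5250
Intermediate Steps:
(41337 + 39315)/(10716 + Z(-110, -206)) = (41337 + 39315)/(10716 - 206/(-110)) = 80652/(10716 - 206*(-1/110)) = 80652/(10716 + 103/55) = 80652/(589483/55) = 80652*(55/589483) = 4435860/589483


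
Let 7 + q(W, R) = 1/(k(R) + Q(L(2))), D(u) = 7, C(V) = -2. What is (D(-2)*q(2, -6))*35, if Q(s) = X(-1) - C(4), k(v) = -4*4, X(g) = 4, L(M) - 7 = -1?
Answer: -3479/2 ≈ -1739.5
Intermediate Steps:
L(M) = 6 (L(M) = 7 - 1 = 6)
k(v) = -16
Q(s) = 6 (Q(s) = 4 - 1*(-2) = 4 + 2 = 6)
q(W, R) = -71/10 (q(W, R) = -7 + 1/(-16 + 6) = -7 + 1/(-10) = -7 - ⅒ = -71/10)
(D(-2)*q(2, -6))*35 = (7*(-71/10))*35 = -497/10*35 = -3479/2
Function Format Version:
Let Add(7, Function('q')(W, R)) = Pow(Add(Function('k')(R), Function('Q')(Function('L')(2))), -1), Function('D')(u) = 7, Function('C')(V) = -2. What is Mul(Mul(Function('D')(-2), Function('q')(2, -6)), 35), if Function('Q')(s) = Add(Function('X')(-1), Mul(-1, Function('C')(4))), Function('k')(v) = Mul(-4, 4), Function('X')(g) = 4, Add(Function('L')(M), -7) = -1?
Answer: Rational(-3479, 2) ≈ -1739.5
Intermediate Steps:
Function('L')(M) = 6 (Function('L')(M) = Add(7, -1) = 6)
Function('k')(v) = -16
Function('Q')(s) = 6 (Function('Q')(s) = Add(4, Mul(-1, -2)) = Add(4, 2) = 6)
Function('q')(W, R) = Rational(-71, 10) (Function('q')(W, R) = Add(-7, Pow(Add(-16, 6), -1)) = Add(-7, Pow(-10, -1)) = Add(-7, Rational(-1, 10)) = Rational(-71, 10))
Mul(Mul(Function('D')(-2), Function('q')(2, -6)), 35) = Mul(Mul(7, Rational(-71, 10)), 35) = Mul(Rational(-497, 10), 35) = Rational(-3479, 2)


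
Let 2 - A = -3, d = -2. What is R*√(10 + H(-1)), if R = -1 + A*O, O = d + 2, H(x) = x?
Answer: -3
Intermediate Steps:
A = 5 (A = 2 - 1*(-3) = 2 + 3 = 5)
O = 0 (O = -2 + 2 = 0)
R = -1 (R = -1 + 5*0 = -1 + 0 = -1)
R*√(10 + H(-1)) = -√(10 - 1) = -√9 = -1*3 = -3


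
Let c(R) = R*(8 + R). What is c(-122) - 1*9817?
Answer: 4091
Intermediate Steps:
c(-122) - 1*9817 = -122*(8 - 122) - 1*9817 = -122*(-114) - 9817 = 13908 - 9817 = 4091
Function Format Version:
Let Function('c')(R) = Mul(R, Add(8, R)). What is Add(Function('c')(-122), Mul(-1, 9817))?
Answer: 4091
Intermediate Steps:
Add(Function('c')(-122), Mul(-1, 9817)) = Add(Mul(-122, Add(8, -122)), Mul(-1, 9817)) = Add(Mul(-122, -114), -9817) = Add(13908, -9817) = 4091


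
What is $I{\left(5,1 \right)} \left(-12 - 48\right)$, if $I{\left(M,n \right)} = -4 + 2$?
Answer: $120$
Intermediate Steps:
$I{\left(M,n \right)} = -2$
$I{\left(5,1 \right)} \left(-12 - 48\right) = - 2 \left(-12 - 48\right) = \left(-2\right) \left(-60\right) = 120$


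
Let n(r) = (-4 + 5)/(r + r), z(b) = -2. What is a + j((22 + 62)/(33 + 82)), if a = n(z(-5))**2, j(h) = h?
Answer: 1459/1840 ≈ 0.79293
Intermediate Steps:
n(r) = 1/(2*r)
a = 1/16 (a = ((1/2)/(-2))**2 = ((1/2)*(-1/2))**2 = (-1/4)**2 = 1/16 ≈ 0.062500)
a + j((22 + 62)/(33 + 82)) = 1/16 + (22 + 62)/(33 + 82) = 1/16 + 84/115 = 1459/1840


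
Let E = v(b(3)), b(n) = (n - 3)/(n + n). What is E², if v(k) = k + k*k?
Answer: 0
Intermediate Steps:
b(n) = (-3 + n)/(2*n) (b(n) = (-3 + n)/((2*n)) = (-3 + n)*(1/(2*n)) = (-3 + n)/(2*n))
v(k) = k + k²
E = 0 (E = ((½)*(-3 + 3)/3)*(1 + (½)*(-3 + 3)/3) = ((½)*(⅓)*0)*(1 + (½)*(⅓)*0) = 0*(1 + 0) = 0*1 = 0)
E² = 0² = 0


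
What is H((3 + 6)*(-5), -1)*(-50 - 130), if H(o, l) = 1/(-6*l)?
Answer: -30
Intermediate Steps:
H(o, l) = -1/(6*l)
H((3 + 6)*(-5), -1)*(-50 - 130) = (-⅙/(-1))*(-50 - 130) = -⅙*(-1)*(-180) = (⅙)*(-180) = -30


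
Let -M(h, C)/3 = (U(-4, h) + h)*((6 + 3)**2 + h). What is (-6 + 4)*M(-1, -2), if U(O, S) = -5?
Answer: -2880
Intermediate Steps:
M(h, C) = -3*(-5 + h)*(81 + h) (M(h, C) = -3*(-5 + h)*((6 + 3)**2 + h) = -3*(-5 + h)*(9**2 + h) = -3*(-5 + h)*(81 + h))
(-6 + 4)*M(-1, -2) = (-6 + 4)*(1215 - 228*(-1) - 3*(-1)**2) = -2*(1215 + 228 - 3*1) = -2*(1215 + 228 - 3) = -2*1440 = -2880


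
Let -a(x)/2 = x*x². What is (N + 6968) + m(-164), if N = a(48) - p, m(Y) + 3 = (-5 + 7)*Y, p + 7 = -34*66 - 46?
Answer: -212250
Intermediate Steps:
p = -2297 (p = -7 + (-34*66 - 46) = -7 + (-2244 - 46) = -7 - 2290 = -2297)
a(x) = -2*x³ (a(x) = -2*x*x² = -2*x³)
m(Y) = -3 + 2*Y (m(Y) = -3 + (-5 + 7)*Y = -3 + 2*Y)
N = -218887 (N = -2*48³ - 1*(-2297) = -2*110592 + 2297 = -221184 + 2297 = -218887)
(N + 6968) + m(-164) = (-218887 + 6968) + (-3 + 2*(-164)) = -211919 + (-3 - 328) = -211919 - 331 = -212250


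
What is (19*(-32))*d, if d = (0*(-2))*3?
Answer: 0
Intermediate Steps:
d = 0 (d = 0*3 = 0)
(19*(-32))*d = (19*(-32))*0 = -608*0 = 0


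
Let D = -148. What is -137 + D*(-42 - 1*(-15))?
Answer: 3859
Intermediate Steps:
-137 + D*(-42 - 1*(-15)) = -137 - 148*(-42 - 1*(-15)) = -137 - 148*(-42 + 15) = -137 - 148*(-27) = -137 + 3996 = 3859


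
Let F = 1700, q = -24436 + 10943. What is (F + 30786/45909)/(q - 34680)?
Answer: -26025362/737191419 ≈ -0.035303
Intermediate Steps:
q = -13493
(F + 30786/45909)/(q - 34680) = (1700 + 30786/45909)/(-13493 - 34680) = (1700 + 30786*(1/45909))/(-48173) = (1700 + 10262/15303)*(-1/48173) = (26025362/15303)*(-1/48173) = -26025362/737191419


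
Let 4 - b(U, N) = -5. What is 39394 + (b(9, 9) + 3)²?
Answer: 39538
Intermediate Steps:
b(U, N) = 9 (b(U, N) = 4 - 1*(-5) = 4 + 5 = 9)
39394 + (b(9, 9) + 3)² = 39394 + (9 + 3)² = 39394 + 12² = 39394 + 144 = 39538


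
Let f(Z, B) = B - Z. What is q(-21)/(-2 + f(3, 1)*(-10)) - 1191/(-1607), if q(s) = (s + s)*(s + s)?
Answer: 158677/1607 ≈ 98.741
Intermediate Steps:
q(s) = 4*s² (q(s) = (2*s)*(2*s) = 4*s²)
q(-21)/(-2 + f(3, 1)*(-10)) - 1191/(-1607) = (4*(-21)²)/(-2 + (1 - 1*3)*(-10)) - 1191/(-1607) = (4*441)/(-2 + (1 - 3)*(-10)) - 1191*(-1/1607) = 1764/(-2 - 2*(-10)) + 1191/1607 = 1764/(-2 + 20) + 1191/1607 = 1764/18 + 1191/1607 = 1764*(1/18) + 1191/1607 = 98 + 1191/1607 = 158677/1607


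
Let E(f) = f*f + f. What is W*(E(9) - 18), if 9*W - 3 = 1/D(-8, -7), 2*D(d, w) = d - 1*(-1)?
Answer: 152/7 ≈ 21.714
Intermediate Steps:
D(d, w) = 1/2 + d/2 (D(d, w) = (d - 1*(-1))/2 = (d + 1)/2 = (1 + d)/2 = 1/2 + d/2)
E(f) = f + f**2 (E(f) = f**2 + f = f + f**2)
W = 19/63 (W = 1/3 + 1/(9*(1/2 + (1/2)*(-8))) = 1/3 + 1/(9*(1/2 - 4)) = 1/3 + 1/(9*(-7/2)) = 1/3 + (1/9)*(-2/7) = 1/3 - 2/63 = 19/63 ≈ 0.30159)
W*(E(9) - 18) = 19*(9*(1 + 9) - 18)/63 = 19*(9*10 - 18)/63 = 19*(90 - 18)/63 = (19/63)*72 = 152/7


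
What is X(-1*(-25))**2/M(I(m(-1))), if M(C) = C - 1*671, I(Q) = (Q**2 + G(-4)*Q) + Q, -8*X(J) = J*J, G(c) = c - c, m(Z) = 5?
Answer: -390625/41024 ≈ -9.5219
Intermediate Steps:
G(c) = 0
X(J) = -J**2/8 (X(J) = -J*J/8 = -J**2/8)
I(Q) = Q + Q**2 (I(Q) = (Q**2 + 0*Q) + Q = (Q**2 + 0) + Q = Q**2 + Q = Q + Q**2)
M(C) = -671 + C (M(C) = C - 671 = -671 + C)
X(-1*(-25))**2/M(I(m(-1))) = (-(-1*(-25))**2/8)**2/(-671 + 5*(1 + 5)) = (-1/8*25**2)**2/(-671 + 5*6) = (-1/8*625)**2/(-671 + 30) = (-625/8)**2/(-641) = (390625/64)*(-1/641) = -390625/41024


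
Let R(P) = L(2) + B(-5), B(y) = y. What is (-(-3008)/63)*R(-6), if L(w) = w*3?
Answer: 3008/63 ≈ 47.746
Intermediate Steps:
L(w) = 3*w
R(P) = 1 (R(P) = 3*2 - 5 = 6 - 5 = 1)
(-(-3008)/63)*R(-6) = -(-3008)/63*1 = -94*(-32/63)*1 = (3008/63)*1 = 3008/63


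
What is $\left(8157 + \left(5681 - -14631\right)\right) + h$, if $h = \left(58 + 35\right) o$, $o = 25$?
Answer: $30794$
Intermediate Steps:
$h = 2325$ ($h = \left(58 + 35\right) 25 = 93 \cdot 25 = 2325$)
$\left(8157 + \left(5681 - -14631\right)\right) + h = \left(8157 + \left(5681 - -14631\right)\right) + 2325 = \left(8157 + \left(5681 + 14631\right)\right) + 2325 = \left(8157 + 20312\right) + 2325 = 28469 + 2325 = 30794$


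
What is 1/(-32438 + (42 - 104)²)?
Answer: -1/28594 ≈ -3.4972e-5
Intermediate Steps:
1/(-32438 + (42 - 104)²) = 1/(-32438 + (-62)²) = 1/(-32438 + 3844) = 1/(-28594) = -1/28594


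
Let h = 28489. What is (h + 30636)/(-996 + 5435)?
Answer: 59125/4439 ≈ 13.319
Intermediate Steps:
(h + 30636)/(-996 + 5435) = (28489 + 30636)/(-996 + 5435) = 59125/4439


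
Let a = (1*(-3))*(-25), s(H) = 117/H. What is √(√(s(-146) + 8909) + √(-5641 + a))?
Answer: √(146*√189887162 + 234476*I*√46)/146 ≈ 10.361 + 3.6004*I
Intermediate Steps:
a = 75 (a = -3*(-25) = 75)
√(√(s(-146) + 8909) + √(-5641 + a)) = √(√(117/(-146) + 8909) + √(-5641 + 75)) = √(√(117*(-1/146) + 8909) + √(-5566)) = √(√(-117/146 + 8909) + 11*I*√46) = √(√(1300597/146) + 11*I*√46) = √(√189887162/146 + 11*I*√46)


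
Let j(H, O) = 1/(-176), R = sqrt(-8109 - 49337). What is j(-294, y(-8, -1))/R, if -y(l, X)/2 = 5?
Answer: I*sqrt(57446)/10110496 ≈ 2.3706e-5*I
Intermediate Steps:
y(l, X) = -10 (y(l, X) = -2*5 = -10)
R = I*sqrt(57446) (R = sqrt(-57446) = I*sqrt(57446) ≈ 239.68*I)
j(H, O) = -1/176
j(-294, y(-8, -1))/R = -(-I*sqrt(57446)/57446)/176 = -(-1)*I*sqrt(57446)/10110496 = I*sqrt(57446)/10110496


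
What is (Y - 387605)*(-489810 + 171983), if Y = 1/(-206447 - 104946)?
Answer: 38360919172896482/311393 ≈ 1.2319e+11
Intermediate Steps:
Y = -1/311393 (Y = 1/(-311393) = -1/311393 ≈ -3.2114e-6)
(Y - 387605)*(-489810 + 171983) = (-1/311393 - 387605)*(-489810 + 171983) = -120697483766/311393*(-317827) = 38360919172896482/311393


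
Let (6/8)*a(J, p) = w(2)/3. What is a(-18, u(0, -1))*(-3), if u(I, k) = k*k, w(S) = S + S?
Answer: -16/3 ≈ -5.3333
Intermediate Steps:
w(S) = 2*S
u(I, k) = k²
a(J, p) = 16/9 (a(J, p) = 4*((2*2)/3)/3 = 4*((⅓)*4)/3 = (4/3)*(4/3) = 16/9)
a(-18, u(0, -1))*(-3) = (16/9)*(-3) = -16/3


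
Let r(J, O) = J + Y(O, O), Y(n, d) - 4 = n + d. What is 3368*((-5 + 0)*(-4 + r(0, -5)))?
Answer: 168400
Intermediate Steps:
Y(n, d) = 4 + d + n (Y(n, d) = 4 + (n + d) = 4 + (d + n) = 4 + d + n)
r(J, O) = 4 + J + 2*O (r(J, O) = J + (4 + O + O) = J + (4 + 2*O) = 4 + J + 2*O)
3368*((-5 + 0)*(-4 + r(0, -5))) = 3368*((-5 + 0)*(-4 + (4 + 0 + 2*(-5)))) = 3368*(-5*(-4 + (4 + 0 - 10))) = 3368*(-5*(-4 - 6)) = 3368*(-5*(-10)) = 3368*50 = 168400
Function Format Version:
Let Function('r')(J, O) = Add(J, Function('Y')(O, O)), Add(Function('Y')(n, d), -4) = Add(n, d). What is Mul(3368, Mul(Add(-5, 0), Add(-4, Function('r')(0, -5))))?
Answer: 168400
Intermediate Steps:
Function('Y')(n, d) = Add(4, d, n) (Function('Y')(n, d) = Add(4, Add(n, d)) = Add(4, Add(d, n)) = Add(4, d, n))
Function('r')(J, O) = Add(4, J, Mul(2, O)) (Function('r')(J, O) = Add(J, Add(4, O, O)) = Add(J, Add(4, Mul(2, O))) = Add(4, J, Mul(2, O)))
Mul(3368, Mul(Add(-5, 0), Add(-4, Function('r')(0, -5)))) = Mul(3368, Mul(Add(-5, 0), Add(-4, Add(4, 0, Mul(2, -5))))) = Mul(3368, Mul(-5, Add(-4, Add(4, 0, -10)))) = Mul(3368, Mul(-5, Add(-4, -6))) = Mul(3368, Mul(-5, -10)) = Mul(3368, 50) = 168400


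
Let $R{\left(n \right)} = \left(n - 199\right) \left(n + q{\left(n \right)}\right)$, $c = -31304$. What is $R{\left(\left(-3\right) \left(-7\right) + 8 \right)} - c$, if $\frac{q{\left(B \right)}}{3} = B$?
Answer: $11584$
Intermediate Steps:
$q{\left(B \right)} = 3 B$
$R{\left(n \right)} = 4 n \left(-199 + n\right)$ ($R{\left(n \right)} = \left(n - 199\right) \left(n + 3 n\right) = \left(-199 + n\right) 4 n = 4 n \left(-199 + n\right)$)
$R{\left(\left(-3\right) \left(-7\right) + 8 \right)} - c = 4 \left(\left(-3\right) \left(-7\right) + 8\right) \left(-199 + \left(\left(-3\right) \left(-7\right) + 8\right)\right) - -31304 = 4 \left(21 + 8\right) \left(-199 + \left(21 + 8\right)\right) + 31304 = 4 \cdot 29 \left(-199 + 29\right) + 31304 = 4 \cdot 29 \left(-170\right) + 31304 = -19720 + 31304 = 11584$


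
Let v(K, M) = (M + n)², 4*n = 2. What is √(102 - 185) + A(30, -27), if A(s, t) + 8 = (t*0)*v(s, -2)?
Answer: -8 + I*√83 ≈ -8.0 + 9.1104*I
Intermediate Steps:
n = ½ (n = (¼)*2 = ½ ≈ 0.50000)
v(K, M) = (½ + M)² (v(K, M) = (M + ½)² = (½ + M)²)
A(s, t) = -8 (A(s, t) = -8 + (t*0)*((1 + 2*(-2))²/4) = -8 + 0*((1 - 4)²/4) = -8 + 0*((¼)*(-3)²) = -8 + 0*((¼)*9) = -8 + 0*(9/4) = -8 + 0 = -8)
√(102 - 185) + A(30, -27) = √(102 - 185) - 8 = √(-83) - 8 = I*√83 - 8 = -8 + I*√83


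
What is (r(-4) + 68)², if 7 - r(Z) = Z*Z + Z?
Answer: 3969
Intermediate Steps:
r(Z) = 7 - Z - Z² (r(Z) = 7 - (Z*Z + Z) = 7 - (Z² + Z) = 7 - (Z + Z²) = 7 + (-Z - Z²) = 7 - Z - Z²)
(r(-4) + 68)² = ((7 - 1*(-4) - 1*(-4)²) + 68)² = ((7 + 4 - 1*16) + 68)² = ((7 + 4 - 16) + 68)² = (-5 + 68)² = 63² = 3969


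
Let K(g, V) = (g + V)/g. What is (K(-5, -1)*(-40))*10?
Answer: -480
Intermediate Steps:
K(g, V) = (V + g)/g
(K(-5, -1)*(-40))*10 = (((-1 - 5)/(-5))*(-40))*10 = (-⅕*(-6)*(-40))*10 = ((6/5)*(-40))*10 = -48*10 = -480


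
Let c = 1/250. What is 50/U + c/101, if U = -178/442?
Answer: -279012411/2247250 ≈ -124.16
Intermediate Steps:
c = 1/250 ≈ 0.0040000
U = -89/221 (U = -178*1/442 = -89/221 ≈ -0.40271)
50/U + c/101 = 50/(-89/221) + (1/250)/101 = 50*(-221/89) + (1/250)*(1/101) = -11050/89 + 1/25250 = -279012411/2247250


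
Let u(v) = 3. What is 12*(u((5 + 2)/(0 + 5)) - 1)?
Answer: 24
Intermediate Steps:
12*(u((5 + 2)/(0 + 5)) - 1) = 12*(3 - 1) = 12*2 = 24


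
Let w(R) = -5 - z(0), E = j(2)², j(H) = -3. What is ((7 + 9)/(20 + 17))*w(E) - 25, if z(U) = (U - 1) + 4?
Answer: -1053/37 ≈ -28.459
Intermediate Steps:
z(U) = 3 + U (z(U) = (-1 + U) + 4 = 3 + U)
E = 9 (E = (-3)² = 9)
w(R) = -8 (w(R) = -5 - (3 + 0) = -5 - 1*3 = -5 - 3 = -8)
((7 + 9)/(20 + 17))*w(E) - 25 = ((7 + 9)/(20 + 17))*(-8) - 25 = (16/37)*(-8) - 25 = -128/37 - 25 = -1053/37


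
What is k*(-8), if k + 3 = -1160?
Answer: 9304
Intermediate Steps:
k = -1163 (k = -3 - 1160 = -1163)
k*(-8) = -1163*(-8) = 9304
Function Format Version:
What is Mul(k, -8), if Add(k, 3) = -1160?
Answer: 9304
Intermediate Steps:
k = -1163 (k = Add(-3, -1160) = -1163)
Mul(k, -8) = Mul(-1163, -8) = 9304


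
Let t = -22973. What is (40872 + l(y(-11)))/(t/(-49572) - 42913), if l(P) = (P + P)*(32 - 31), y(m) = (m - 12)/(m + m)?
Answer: -22288314780/23399862893 ≈ -0.95250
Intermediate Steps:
y(m) = (-12 + m)/(2*m) (y(m) = (-12 + m)/((2*m)) = (-12 + m)*(1/(2*m)) = (-12 + m)/(2*m))
l(P) = 2*P (l(P) = (2*P)*1 = 2*P)
(40872 + l(y(-11)))/(t/(-49572) - 42913) = (40872 + 2*((1/2)*(-12 - 11)/(-11)))/(-22973/(-49572) - 42913) = (40872 + 2*((1/2)*(-1/11)*(-23)))/(-22973*(-1/49572) - 42913) = (40872 + 2*(23/22))/(22973/49572 - 42913) = (40872 + 23/11)/(-2127260263/49572) = (449615/11)*(-49572/2127260263) = -22288314780/23399862893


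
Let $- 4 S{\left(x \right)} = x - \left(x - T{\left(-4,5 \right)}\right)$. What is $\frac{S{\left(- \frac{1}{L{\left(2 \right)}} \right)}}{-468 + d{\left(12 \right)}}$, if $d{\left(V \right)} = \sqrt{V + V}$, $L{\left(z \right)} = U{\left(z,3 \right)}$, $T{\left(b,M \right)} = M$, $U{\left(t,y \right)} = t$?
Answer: $\frac{39}{14600} + \frac{\sqrt{6}}{87600} \approx 0.0026992$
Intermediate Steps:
$L{\left(z \right)} = z$
$d{\left(V \right)} = \sqrt{2} \sqrt{V}$ ($d{\left(V \right)} = \sqrt{2 V} = \sqrt{2} \sqrt{V}$)
$S{\left(x \right)} = - \frac{5}{4}$ ($S{\left(x \right)} = - \frac{x - \left(-5 + x\right)}{4} = \left(- \frac{1}{4}\right) 5 = - \frac{5}{4}$)
$\frac{S{\left(- \frac{1}{L{\left(2 \right)}} \right)}}{-468 + d{\left(12 \right)}} = \frac{1}{-468 + \sqrt{2} \sqrt{12}} \left(- \frac{5}{4}\right) = \frac{1}{-468 + \sqrt{2} \cdot 2 \sqrt{3}} \left(- \frac{5}{4}\right) = \frac{1}{-468 + 2 \sqrt{6}} \left(- \frac{5}{4}\right) = - \frac{5}{4 \left(-468 + 2 \sqrt{6}\right)}$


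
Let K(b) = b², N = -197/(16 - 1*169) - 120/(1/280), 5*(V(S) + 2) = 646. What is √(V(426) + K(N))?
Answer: √660645054530845/765 ≈ 33599.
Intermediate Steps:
V(S) = 636/5 (V(S) = -2 + (⅕)*646 = -2 + 646/5 = 636/5)
N = -5140603/153 (N = -197/(16 - 169) - 120/1/280 = -197/(-153) - 120*280 = -197*(-1/153) - 33600 = 197/153 - 33600 = -5140603/153 ≈ -33599.)
√(V(426) + K(N)) = √(636/5 + (-5140603/153)²) = √(636/5 + 26425799203609/23409) = √(132129010906169/117045) = √660645054530845/765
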